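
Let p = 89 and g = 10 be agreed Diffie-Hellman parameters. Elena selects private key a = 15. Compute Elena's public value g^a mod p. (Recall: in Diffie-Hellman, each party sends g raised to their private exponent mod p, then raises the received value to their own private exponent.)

Public value = 10^15 mod 89.
10^1 ≡ 10 (mod 89)
10^2 = (10^1)^2 ≡ 10^2 = 100 ≡ 11 (mod 89)
10^4 = (10^2)^2 ≡ 11^2 = 121 ≡ 32 (mod 89)
10^8 = (10^4)^2 ≡ 32^2 = 1024 ≡ 45 (mod 89)
10^15 = 10^8 · 10^4 · 10^2 · 10^1 ≡ 45 · 32 · 11 · 10 ≡ 69 (mod 89).

69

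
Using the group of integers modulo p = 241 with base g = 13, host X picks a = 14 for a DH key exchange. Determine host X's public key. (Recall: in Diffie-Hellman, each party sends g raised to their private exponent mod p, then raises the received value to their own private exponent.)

Public value = 13^14 mod 241.
13^1 ≡ 13 (mod 241)
13^2 = (13^1)^2 ≡ 13^2 = 169 ≡ 169 (mod 241)
13^4 = (13^2)^2 ≡ 169^2 = 28561 ≡ 123 (mod 241)
13^8 = (13^4)^2 ≡ 123^2 = 15129 ≡ 187 (mod 241)
13^14 = 13^8 · 13^4 · 13^2 ≡ 187 · 123 · 169 ≡ 80 (mod 241).

80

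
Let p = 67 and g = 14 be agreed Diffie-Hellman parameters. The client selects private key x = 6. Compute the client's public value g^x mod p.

9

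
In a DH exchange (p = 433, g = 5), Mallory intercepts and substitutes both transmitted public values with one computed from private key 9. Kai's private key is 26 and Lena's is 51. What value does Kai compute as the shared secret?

8

Kai receives Mallory's public value M = 5^9 mod 433 instead of the honest one.
5^1 ≡ 5 (mod 433)
5^2 = (5^1)^2 ≡ 5^2 = 25 ≡ 25 (mod 433)
5^4 = (5^2)^2 ≡ 25^2 = 625 ≡ 192 (mod 433)
5^8 = (5^4)^2 ≡ 192^2 = 36864 ≡ 59 (mod 433)
5^9 = 5^8 · 5^1 ≡ 59 · 5 ≡ 295 (mod 433).
So M = 295. Kai computes K = M^26 mod 433.
295^1 ≡ 295 (mod 433)
295^2 = (295^1)^2 ≡ 295^2 = 87025 ≡ 425 (mod 433)
295^4 = (295^2)^2 ≡ 425^2 = 180625 ≡ 64 (mod 433)
295^8 = (295^4)^2 ≡ 64^2 = 4096 ≡ 199 (mod 433)
295^16 = (295^8)^2 ≡ 199^2 = 39601 ≡ 198 (mod 433)
295^26 = 295^16 · 295^8 · 295^2 ≡ 198 · 199 · 425 ≡ 8 (mod 433).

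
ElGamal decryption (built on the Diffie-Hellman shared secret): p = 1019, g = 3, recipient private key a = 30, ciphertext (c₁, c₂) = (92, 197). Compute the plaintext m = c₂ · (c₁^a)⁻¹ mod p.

793

Shared mask s = c₁^a mod p = 92^30 mod 1019.
92^1 ≡ 92 (mod 1019)
92^2 = (92^1)^2 ≡ 92^2 = 8464 ≡ 312 (mod 1019)
92^4 = (92^2)^2 ≡ 312^2 = 97344 ≡ 539 (mod 1019)
92^8 = (92^4)^2 ≡ 539^2 = 290521 ≡ 106 (mod 1019)
92^16 = (92^8)^2 ≡ 106^2 = 11236 ≡ 27 (mod 1019)
92^30 = 92^16 · 92^8 · 92^4 · 92^2 ≡ 27 · 106 · 539 · 312 ≡ 698 (mod 1019).
So s = 698; s⁻¹ ≡ 273 (mod 1019).
m = c₂ · s⁻¹ mod 1019 = 197 · 273 mod 1019 = 793.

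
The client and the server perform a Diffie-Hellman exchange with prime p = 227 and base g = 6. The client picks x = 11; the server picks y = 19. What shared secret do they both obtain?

The client sends A = g^x mod p = 6^11 mod 227.
6^1 ≡ 6 (mod 227)
6^2 = (6^1)^2 ≡ 6^2 = 36 ≡ 36 (mod 227)
6^4 = (6^2)^2 ≡ 36^2 = 1296 ≡ 161 (mod 227)
6^8 = (6^4)^2 ≡ 161^2 = 25921 ≡ 43 (mod 227)
6^11 = 6^8 · 6^2 · 6^1 ≡ 43 · 36 · 6 ≡ 208 (mod 227).
So A = 208. The server then computes K = A^y mod p = 208^19 mod 227.
208^1 ≡ 208 (mod 227)
208^2 = (208^1)^2 ≡ 208^2 = 43264 ≡ 134 (mod 227)
208^4 = (208^2)^2 ≡ 134^2 = 17956 ≡ 23 (mod 227)
208^8 = (208^4)^2 ≡ 23^2 = 529 ≡ 75 (mod 227)
208^16 = (208^8)^2 ≡ 75^2 = 5625 ≡ 177 (mod 227)
208^19 = 208^16 · 208^2 · 208^1 ≡ 177 · 134 · 208 ≡ 180 (mod 227).

180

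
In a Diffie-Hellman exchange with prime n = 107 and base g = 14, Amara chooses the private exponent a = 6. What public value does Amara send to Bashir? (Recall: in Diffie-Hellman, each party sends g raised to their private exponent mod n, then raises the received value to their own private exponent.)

53

Public value = 14^6 mod 107.
14^1 ≡ 14 (mod 107)
14^2 = (14^1)^2 ≡ 14^2 = 196 ≡ 89 (mod 107)
14^4 = (14^2)^2 ≡ 89^2 = 7921 ≡ 3 (mod 107)
14^6 = 14^4 · 14^2 ≡ 3 · 89 ≡ 53 (mod 107).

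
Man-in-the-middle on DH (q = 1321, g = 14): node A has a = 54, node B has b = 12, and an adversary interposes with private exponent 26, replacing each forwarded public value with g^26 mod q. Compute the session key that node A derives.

Node A receives an adversary's public value M = 14^26 mod 1321 instead of the honest one.
14^1 ≡ 14 (mod 1321)
14^2 = (14^1)^2 ≡ 14^2 = 196 ≡ 196 (mod 1321)
14^4 = (14^2)^2 ≡ 196^2 = 38416 ≡ 107 (mod 1321)
14^8 = (14^4)^2 ≡ 107^2 = 11449 ≡ 881 (mod 1321)
14^16 = (14^8)^2 ≡ 881^2 = 776161 ≡ 734 (mod 1321)
14^26 = 14^16 · 14^8 · 14^2 ≡ 734 · 881 · 196 ≡ 839 (mod 1321).
So M = 839. Node A computes K = M^54 mod 1321.
839^1 ≡ 839 (mod 1321)
839^2 = (839^1)^2 ≡ 839^2 = 703921 ≡ 1149 (mod 1321)
839^4 = (839^2)^2 ≡ 1149^2 = 1320201 ≡ 522 (mod 1321)
839^8 = (839^4)^2 ≡ 522^2 = 272484 ≡ 358 (mod 1321)
839^16 = (839^8)^2 ≡ 358^2 = 128164 ≡ 27 (mod 1321)
839^32 = (839^16)^2 ≡ 27^2 = 729 ≡ 729 (mod 1321)
839^54 = 839^32 · 839^16 · 839^4 · 839^2 ≡ 729 · 27 · 522 · 1149 ≡ 797 (mod 1321).

797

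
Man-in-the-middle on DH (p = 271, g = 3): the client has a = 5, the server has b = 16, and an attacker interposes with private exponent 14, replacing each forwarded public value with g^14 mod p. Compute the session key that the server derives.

The server receives an attacker's public value M = 3^14 mod 271 instead of the honest one.
3^1 ≡ 3 (mod 271)
3^2 = (3^1)^2 ≡ 3^2 = 9 ≡ 9 (mod 271)
3^4 = (3^2)^2 ≡ 9^2 = 81 ≡ 81 (mod 271)
3^8 = (3^4)^2 ≡ 81^2 = 6561 ≡ 57 (mod 271)
3^14 = 3^8 · 3^4 · 3^2 ≡ 57 · 81 · 9 ≡ 90 (mod 271).
So M = 90. The server computes K = M^16 mod 271.
90^1 ≡ 90 (mod 271)
90^2 = (90^1)^2 ≡ 90^2 = 8100 ≡ 241 (mod 271)
90^4 = (90^2)^2 ≡ 241^2 = 58081 ≡ 87 (mod 271)
90^8 = (90^4)^2 ≡ 87^2 = 7569 ≡ 252 (mod 271)
90^16 = (90^8)^2 ≡ 252^2 = 63504 ≡ 90 (mod 271)

90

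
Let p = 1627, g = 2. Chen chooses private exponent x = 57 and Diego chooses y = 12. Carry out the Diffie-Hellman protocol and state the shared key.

Chen sends A = g^x mod p = 2^57 mod 1627.
2^1 ≡ 2 (mod 1627)
2^2 = (2^1)^2 ≡ 2^2 = 4 ≡ 4 (mod 1627)
2^4 = (2^2)^2 ≡ 4^2 = 16 ≡ 16 (mod 1627)
2^8 = (2^4)^2 ≡ 16^2 = 256 ≡ 256 (mod 1627)
2^16 = (2^8)^2 ≡ 256^2 = 65536 ≡ 456 (mod 1627)
2^32 = (2^16)^2 ≡ 456^2 = 207936 ≡ 1307 (mod 1627)
2^57 = 2^32 · 2^16 · 2^8 · 2^1 ≡ 1307 · 456 · 256 · 2 ≡ 800 (mod 1627).
So A = 800. Diego then computes K = A^y mod p = 800^12 mod 1627.
800^1 ≡ 800 (mod 1627)
800^2 = (800^1)^2 ≡ 800^2 = 640000 ≡ 589 (mod 1627)
800^4 = (800^2)^2 ≡ 589^2 = 346921 ≡ 370 (mod 1627)
800^8 = (800^4)^2 ≡ 370^2 = 136900 ≡ 232 (mod 1627)
800^12 = 800^8 · 800^4 ≡ 232 · 370 ≡ 1236 (mod 1627).

1236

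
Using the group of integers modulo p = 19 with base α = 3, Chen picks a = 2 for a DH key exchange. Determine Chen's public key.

Public value = 3^2 (mod 19).
3^1 ≡ 3 (mod 19)
3^2 = (3^1)^2 ≡ 3^2 = 9 ≡ 9 (mod 19)

9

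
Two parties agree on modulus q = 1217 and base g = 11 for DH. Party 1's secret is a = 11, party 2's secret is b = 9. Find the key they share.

Party 2 sends B = g^b mod q = 11^9 mod 1217.
11^1 ≡ 11 (mod 1217)
11^2 = (11^1)^2 ≡ 11^2 = 121 ≡ 121 (mod 1217)
11^4 = (11^2)^2 ≡ 121^2 = 14641 ≡ 37 (mod 1217)
11^8 = (11^4)^2 ≡ 37^2 = 1369 ≡ 152 (mod 1217)
11^9 = 11^8 · 11^1 ≡ 152 · 11 ≡ 455 (mod 1217).
So B = 455. Party 1 then computes K = B^a mod q = 455^11 mod 1217.
455^1 ≡ 455 (mod 1217)
455^2 = (455^1)^2 ≡ 455^2 = 207025 ≡ 135 (mod 1217)
455^4 = (455^2)^2 ≡ 135^2 = 18225 ≡ 1187 (mod 1217)
455^8 = (455^4)^2 ≡ 1187^2 = 1408969 ≡ 900 (mod 1217)
455^11 = 455^8 · 455^2 · 455^1 ≡ 900 · 135 · 455 ≡ 275 (mod 1217).

275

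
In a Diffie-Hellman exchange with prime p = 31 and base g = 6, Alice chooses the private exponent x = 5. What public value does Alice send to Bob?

26

Public value = 6^5 mod 31.
6^1 ≡ 6 (mod 31)
6^2 = (6^1)^2 ≡ 6^2 = 36 ≡ 5 (mod 31)
6^4 = (6^2)^2 ≡ 5^2 = 25 ≡ 25 (mod 31)
6^5 = 6^4 · 6^1 ≡ 25 · 6 ≡ 26 (mod 31).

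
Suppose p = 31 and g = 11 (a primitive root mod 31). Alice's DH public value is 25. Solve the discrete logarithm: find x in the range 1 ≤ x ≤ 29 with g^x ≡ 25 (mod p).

20

Try successive powers of 11 modulo 31:
11^1 ≡ 11
11^2 ≡ 28
11^3 ≡ 29
11^4 ≡ 9
11^5 ≡ 6
11^6 ≡ 4
11^7 ≡ 13
11^8 ≡ 19
11^9 ≡ 23
11^10 ≡ 5
11^11 ≡ 24
11^12 ≡ 16
11^13 ≡ 21
11^14 ≡ 14
11^15 ≡ 30
11^16 ≡ 20
11^17 ≡ 3
11^18 ≡ 2
11^19 ≡ 22
11^20 ≡ 25
Found: x = 20.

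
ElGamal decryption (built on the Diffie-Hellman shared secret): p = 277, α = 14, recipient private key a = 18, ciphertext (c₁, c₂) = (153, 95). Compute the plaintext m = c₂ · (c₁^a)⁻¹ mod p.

Shared mask s = c₁^a mod p = 153^18 mod 277.
153^1 ≡ 153 (mod 277)
153^2 = (153^1)^2 ≡ 153^2 = 23409 ≡ 141 (mod 277)
153^4 = (153^2)^2 ≡ 141^2 = 19881 ≡ 214 (mod 277)
153^8 = (153^4)^2 ≡ 214^2 = 45796 ≡ 91 (mod 277)
153^16 = (153^8)^2 ≡ 91^2 = 8281 ≡ 248 (mod 277)
153^18 = 153^16 · 153^2 ≡ 248 · 141 ≡ 66 (mod 277).
So s = 66; s⁻¹ ≡ 21 (mod 277).
m = c₂ · s⁻¹ mod 277 = 95 · 21 mod 277 = 56.

56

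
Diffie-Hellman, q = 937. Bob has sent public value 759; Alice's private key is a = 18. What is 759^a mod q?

Shared key K = 759^18 mod 937.
759^1 ≡ 759 (mod 937)
759^2 = (759^1)^2 ≡ 759^2 = 576081 ≡ 763 (mod 937)
759^4 = (759^2)^2 ≡ 763^2 = 582169 ≡ 292 (mod 937)
759^8 = (759^4)^2 ≡ 292^2 = 85264 ≡ 934 (mod 937)
759^16 = (759^8)^2 ≡ 934^2 = 872356 ≡ 9 (mod 937)
759^18 = 759^16 · 759^2 ≡ 9 · 763 ≡ 308 (mod 937).

308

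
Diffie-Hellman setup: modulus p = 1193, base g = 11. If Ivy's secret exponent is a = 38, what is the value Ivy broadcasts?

Public value = 11^38 mod 1193.
11^1 ≡ 11 (mod 1193)
11^2 = (11^1)^2 ≡ 11^2 = 121 ≡ 121 (mod 1193)
11^4 = (11^2)^2 ≡ 121^2 = 14641 ≡ 325 (mod 1193)
11^8 = (11^4)^2 ≡ 325^2 = 105625 ≡ 641 (mod 1193)
11^16 = (11^8)^2 ≡ 641^2 = 410881 ≡ 489 (mod 1193)
11^32 = (11^16)^2 ≡ 489^2 = 239121 ≡ 521 (mod 1193)
11^38 = 11^32 · 11^4 · 11^2 ≡ 521 · 325 · 121 ≡ 936 (mod 1193).

936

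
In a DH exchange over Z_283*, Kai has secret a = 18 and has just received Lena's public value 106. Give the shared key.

42

Shared key K = 106^18 mod 283.
106^1 ≡ 106 (mod 283)
106^2 = (106^1)^2 ≡ 106^2 = 11236 ≡ 199 (mod 283)
106^4 = (106^2)^2 ≡ 199^2 = 39601 ≡ 264 (mod 283)
106^8 = (106^4)^2 ≡ 264^2 = 69696 ≡ 78 (mod 283)
106^16 = (106^8)^2 ≡ 78^2 = 6084 ≡ 141 (mod 283)
106^18 = 106^16 · 106^2 ≡ 141 · 199 ≡ 42 (mod 283).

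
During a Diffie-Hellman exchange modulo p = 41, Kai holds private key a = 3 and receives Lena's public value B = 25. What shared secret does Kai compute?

Shared key K = 25^3 mod 41.
25^1 ≡ 25 (mod 41)
25^2 = (25^1)^2 ≡ 25^2 = 625 ≡ 10 (mod 41)
25^3 = 25^2 · 25^1 ≡ 10 · 25 ≡ 4 (mod 41).

4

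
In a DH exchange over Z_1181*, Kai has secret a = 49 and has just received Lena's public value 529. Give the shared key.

662

Shared key K = 529^49 mod 1181.
529^1 ≡ 529 (mod 1181)
529^2 = (529^1)^2 ≡ 529^2 = 279841 ≡ 1125 (mod 1181)
529^4 = (529^2)^2 ≡ 1125^2 = 1265625 ≡ 774 (mod 1181)
529^8 = (529^4)^2 ≡ 774^2 = 599076 ≡ 309 (mod 1181)
529^16 = (529^8)^2 ≡ 309^2 = 95481 ≡ 1001 (mod 1181)
529^32 = (529^16)^2 ≡ 1001^2 = 1002001 ≡ 513 (mod 1181)
529^49 = 529^32 · 529^16 · 529^1 ≡ 513 · 1001 · 529 ≡ 662 (mod 1181).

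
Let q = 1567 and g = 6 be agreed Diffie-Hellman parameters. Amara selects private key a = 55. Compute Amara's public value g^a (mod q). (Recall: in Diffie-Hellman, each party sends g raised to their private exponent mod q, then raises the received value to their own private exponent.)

Public value = 6^55 (mod 1567).
6^1 ≡ 6 (mod 1567)
6^2 = (6^1)^2 ≡ 6^2 = 36 ≡ 36 (mod 1567)
6^4 = (6^2)^2 ≡ 36^2 = 1296 ≡ 1296 (mod 1567)
6^8 = (6^4)^2 ≡ 1296^2 = 1679616 ≡ 1359 (mod 1567)
6^16 = (6^8)^2 ≡ 1359^2 = 1846881 ≡ 955 (mod 1567)
6^32 = (6^16)^2 ≡ 955^2 = 912025 ≡ 31 (mod 1567)
6^55 = 6^32 · 6^16 · 6^4 · 6^2 · 6^1 ≡ 31 · 955 · 1296 · 36 · 6 ≡ 1123 (mod 1567).

1123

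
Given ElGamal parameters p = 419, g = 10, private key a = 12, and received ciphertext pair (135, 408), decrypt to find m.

Shared mask s = c₁^a mod p = 135^12 mod 419.
135^1 ≡ 135 (mod 419)
135^2 = (135^1)^2 ≡ 135^2 = 18225 ≡ 208 (mod 419)
135^4 = (135^2)^2 ≡ 208^2 = 43264 ≡ 107 (mod 419)
135^8 = (135^4)^2 ≡ 107^2 = 11449 ≡ 136 (mod 419)
135^12 = 135^8 · 135^4 ≡ 136 · 107 ≡ 306 (mod 419).
So s = 306; s⁻¹ ≡ 330 (mod 419).
m = c₂ · s⁻¹ mod 419 = 408 · 330 mod 419 = 141.

141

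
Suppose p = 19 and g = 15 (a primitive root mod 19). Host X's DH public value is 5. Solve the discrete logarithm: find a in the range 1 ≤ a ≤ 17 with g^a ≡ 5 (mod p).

Try successive powers of 15 modulo 19:
15^1 ≡ 15
15^2 ≡ 16
15^3 ≡ 12
15^4 ≡ 9
15^5 ≡ 2
15^6 ≡ 11
15^7 ≡ 13
15^8 ≡ 5
Found: a = 8.

8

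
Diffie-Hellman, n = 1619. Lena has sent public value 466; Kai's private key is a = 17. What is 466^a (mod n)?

Shared key K = 466^17 mod 1619.
466^1 ≡ 466 (mod 1619)
466^2 = (466^1)^2 ≡ 466^2 = 217156 ≡ 210 (mod 1619)
466^4 = (466^2)^2 ≡ 210^2 = 44100 ≡ 387 (mod 1619)
466^8 = (466^4)^2 ≡ 387^2 = 149769 ≡ 821 (mod 1619)
466^16 = (466^8)^2 ≡ 821^2 = 674041 ≡ 537 (mod 1619)
466^17 = 466^16 · 466^1 ≡ 537 · 466 ≡ 916 (mod 1619).

916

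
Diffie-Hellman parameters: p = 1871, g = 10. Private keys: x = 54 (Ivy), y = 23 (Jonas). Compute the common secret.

483

Jonas sends B = g^y mod p = 10^23 mod 1871.
10^1 ≡ 10 (mod 1871)
10^2 = (10^1)^2 ≡ 10^2 = 100 ≡ 100 (mod 1871)
10^4 = (10^2)^2 ≡ 100^2 = 10000 ≡ 645 (mod 1871)
10^8 = (10^4)^2 ≡ 645^2 = 416025 ≡ 663 (mod 1871)
10^16 = (10^8)^2 ≡ 663^2 = 439569 ≡ 1755 (mod 1871)
10^23 = 10^16 · 10^4 · 10^2 · 10^1 ≡ 1755 · 645 · 100 · 10 ≡ 1290 (mod 1871).
So B = 1290. Ivy then computes K = B^x mod p = 1290^54 mod 1871.
1290^1 ≡ 1290 (mod 1871)
1290^2 = (1290^1)^2 ≡ 1290^2 = 1664100 ≡ 781 (mod 1871)
1290^4 = (1290^2)^2 ≡ 781^2 = 609961 ≡ 15 (mod 1871)
1290^8 = (1290^4)^2 ≡ 15^2 = 225 ≡ 225 (mod 1871)
1290^16 = (1290^8)^2 ≡ 225^2 = 50625 ≡ 108 (mod 1871)
1290^32 = (1290^16)^2 ≡ 108^2 = 11664 ≡ 438 (mod 1871)
1290^54 = 1290^32 · 1290^16 · 1290^4 · 1290^2 ≡ 438 · 108 · 15 · 781 ≡ 483 (mod 1871).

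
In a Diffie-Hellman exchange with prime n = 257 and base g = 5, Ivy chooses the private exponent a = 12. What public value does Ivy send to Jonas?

134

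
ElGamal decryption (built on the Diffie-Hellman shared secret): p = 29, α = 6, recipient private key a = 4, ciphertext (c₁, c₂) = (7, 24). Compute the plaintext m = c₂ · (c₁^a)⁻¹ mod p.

25

Shared mask s = c₁^a mod p = 7^4 mod 29.
7^1 ≡ 7 (mod 29)
7^2 = (7^1)^2 ≡ 7^2 = 49 ≡ 20 (mod 29)
7^4 = (7^2)^2 ≡ 20^2 = 400 ≡ 23 (mod 29)
So s = 23; s⁻¹ ≡ 24 (mod 29).
m = c₂ · s⁻¹ mod 29 = 24 · 24 mod 29 = 25.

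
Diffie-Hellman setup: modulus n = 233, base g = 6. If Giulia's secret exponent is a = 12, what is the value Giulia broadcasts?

Public value = 6^{12} \pmod{233}.
6^1 ≡ 6 (mod 233)
6^2 = (6^1)^2 ≡ 6^2 = 36 ≡ 36 (mod 233)
6^4 = (6^2)^2 ≡ 36^2 = 1296 ≡ 131 (mod 233)
6^8 = (6^4)^2 ≡ 131^2 = 17161 ≡ 152 (mod 233)
6^12 = 6^8 · 6^4 ≡ 152 · 131 ≡ 107 (mod 233).

107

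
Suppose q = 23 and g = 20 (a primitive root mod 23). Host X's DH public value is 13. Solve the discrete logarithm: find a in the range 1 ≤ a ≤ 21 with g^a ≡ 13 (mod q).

Try successive powers of 20 modulo 23:
20^1 ≡ 20
20^2 ≡ 9
20^3 ≡ 19
20^4 ≡ 12
20^5 ≡ 10
20^6 ≡ 16
20^7 ≡ 21
20^8 ≡ 6
20^9 ≡ 5
20^10 ≡ 8
20^11 ≡ 22
20^12 ≡ 3
20^13 ≡ 14
20^14 ≡ 4
20^15 ≡ 11
20^16 ≡ 13
Found: a = 16.

16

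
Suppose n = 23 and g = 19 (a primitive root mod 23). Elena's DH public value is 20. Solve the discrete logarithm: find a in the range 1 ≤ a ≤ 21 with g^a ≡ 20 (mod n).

Try successive powers of 19 modulo 23:
19^1 ≡ 19
19^2 ≡ 16
19^3 ≡ 5
19^4 ≡ 3
19^5 ≡ 11
19^6 ≡ 2
19^7 ≡ 15
19^8 ≡ 9
19^9 ≡ 10
19^10 ≡ 6
19^11 ≡ 22
19^12 ≡ 4
19^13 ≡ 7
19^14 ≡ 18
19^15 ≡ 20
Found: a = 15.

15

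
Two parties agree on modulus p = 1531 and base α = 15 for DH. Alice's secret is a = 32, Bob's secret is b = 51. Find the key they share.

Alice sends A = α^a mod p = 15^32 mod 1531.
15^1 ≡ 15 (mod 1531)
15^2 = (15^1)^2 ≡ 15^2 = 225 ≡ 225 (mod 1531)
15^4 = (15^2)^2 ≡ 225^2 = 50625 ≡ 102 (mod 1531)
15^8 = (15^4)^2 ≡ 102^2 = 10404 ≡ 1218 (mod 1531)
15^16 = (15^8)^2 ≡ 1218^2 = 1483524 ≡ 1516 (mod 1531)
15^32 = (15^16)^2 ≡ 1516^2 = 2298256 ≡ 225 (mod 1531)
So A = 225. Bob then computes K = A^b mod p = 225^51 mod 1531.
225^1 ≡ 225 (mod 1531)
225^2 = (225^1)^2 ≡ 225^2 = 50625 ≡ 102 (mod 1531)
225^4 = (225^2)^2 ≡ 102^2 = 10404 ≡ 1218 (mod 1531)
225^8 = (225^4)^2 ≡ 1218^2 = 1483524 ≡ 1516 (mod 1531)
225^16 = (225^8)^2 ≡ 1516^2 = 2298256 ≡ 225 (mod 1531)
225^32 = (225^16)^2 ≡ 225^2 = 50625 ≡ 102 (mod 1531)
225^51 = 225^32 · 225^16 · 225^2 · 225^1 ≡ 102 · 225 · 102 · 225 ≡ 225 (mod 1531).

225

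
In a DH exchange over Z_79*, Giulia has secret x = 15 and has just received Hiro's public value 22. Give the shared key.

10

Shared key K = 22^15 mod 79.
22^1 ≡ 22 (mod 79)
22^2 = (22^1)^2 ≡ 22^2 = 484 ≡ 10 (mod 79)
22^4 = (22^2)^2 ≡ 10^2 = 100 ≡ 21 (mod 79)
22^8 = (22^4)^2 ≡ 21^2 = 441 ≡ 46 (mod 79)
22^15 = 22^8 · 22^4 · 22^2 · 22^1 ≡ 46 · 21 · 10 · 22 ≡ 10 (mod 79).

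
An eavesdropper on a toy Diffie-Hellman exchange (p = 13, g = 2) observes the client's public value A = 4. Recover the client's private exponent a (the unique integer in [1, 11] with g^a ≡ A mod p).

2

Try successive powers of 2 modulo 13:
2^1 ≡ 2
2^2 ≡ 4
Found: a = 2.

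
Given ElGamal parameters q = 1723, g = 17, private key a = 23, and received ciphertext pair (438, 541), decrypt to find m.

543

Shared mask s = c₁^a mod q = 438^23 mod 1723.
438^1 ≡ 438 (mod 1723)
438^2 = (438^1)^2 ≡ 438^2 = 191844 ≡ 591 (mod 1723)
438^4 = (438^2)^2 ≡ 591^2 = 349281 ≡ 1235 (mod 1723)
438^8 = (438^4)^2 ≡ 1235^2 = 1525225 ≡ 370 (mod 1723)
438^16 = (438^8)^2 ≡ 370^2 = 136900 ≡ 783 (mod 1723)
438^23 = 438^16 · 438^4 · 438^2 · 438^1 ≡ 783 · 1235 · 591 · 438 ≡ 331 (mod 1723).
So s = 331; s⁻¹ ≡ 380 (mod 1723).
m = c₂ · s⁻¹ mod 1723 = 541 · 380 mod 1723 = 543.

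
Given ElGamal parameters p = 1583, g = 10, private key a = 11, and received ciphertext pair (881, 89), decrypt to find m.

Shared mask s = c₁^a mod p = 881^11 mod 1583.
881^1 ≡ 881 (mod 1583)
881^2 = (881^1)^2 ≡ 881^2 = 776161 ≡ 491 (mod 1583)
881^4 = (881^2)^2 ≡ 491^2 = 241081 ≡ 465 (mod 1583)
881^8 = (881^4)^2 ≡ 465^2 = 216225 ≡ 937 (mod 1583)
881^11 = 881^8 · 881^2 · 881^1 ≡ 937 · 491 · 881 ≡ 1375 (mod 1583).
So s = 1375; s⁻¹ ≡ 723 (mod 1583).
m = c₂ · s⁻¹ mod 1583 = 89 · 723 mod 1583 = 1027.

1027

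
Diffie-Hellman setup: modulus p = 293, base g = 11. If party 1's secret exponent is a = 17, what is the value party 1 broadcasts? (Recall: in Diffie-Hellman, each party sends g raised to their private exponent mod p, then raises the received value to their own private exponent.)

93

Public value = 11^17 (mod 293).
11^1 ≡ 11 (mod 293)
11^2 = (11^1)^2 ≡ 11^2 = 121 ≡ 121 (mod 293)
11^4 = (11^2)^2 ≡ 121^2 = 14641 ≡ 284 (mod 293)
11^8 = (11^4)^2 ≡ 284^2 = 80656 ≡ 81 (mod 293)
11^16 = (11^8)^2 ≡ 81^2 = 6561 ≡ 115 (mod 293)
11^17 = 11^16 · 11^1 ≡ 115 · 11 ≡ 93 (mod 293).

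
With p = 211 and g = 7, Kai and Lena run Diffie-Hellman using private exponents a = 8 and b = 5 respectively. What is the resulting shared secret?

Lena sends B = g^b mod p = 7^5 mod 211.
7^1 ≡ 7 (mod 211)
7^2 = (7^1)^2 ≡ 7^2 = 49 ≡ 49 (mod 211)
7^4 = (7^2)^2 ≡ 49^2 = 2401 ≡ 80 (mod 211)
7^5 = 7^4 · 7^1 ≡ 80 · 7 ≡ 138 (mod 211).
So B = 138. Kai then computes K = B^a mod p = 138^8 mod 211.
138^1 ≡ 138 (mod 211)
138^2 = (138^1)^2 ≡ 138^2 = 19044 ≡ 54 (mod 211)
138^4 = (138^2)^2 ≡ 54^2 = 2916 ≡ 173 (mod 211)
138^8 = (138^4)^2 ≡ 173^2 = 29929 ≡ 178 (mod 211)

178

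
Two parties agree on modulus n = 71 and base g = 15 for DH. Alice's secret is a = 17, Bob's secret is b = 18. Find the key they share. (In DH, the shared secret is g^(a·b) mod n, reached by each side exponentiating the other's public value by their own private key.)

58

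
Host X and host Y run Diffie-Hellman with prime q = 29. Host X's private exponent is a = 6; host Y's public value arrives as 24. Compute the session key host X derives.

23

Shared key K = 24^6 mod 29.
24^1 ≡ 24 (mod 29)
24^2 = (24^1)^2 ≡ 24^2 = 576 ≡ 25 (mod 29)
24^4 = (24^2)^2 ≡ 25^2 = 625 ≡ 16 (mod 29)
24^6 = 24^4 · 24^2 ≡ 16 · 25 ≡ 23 (mod 29).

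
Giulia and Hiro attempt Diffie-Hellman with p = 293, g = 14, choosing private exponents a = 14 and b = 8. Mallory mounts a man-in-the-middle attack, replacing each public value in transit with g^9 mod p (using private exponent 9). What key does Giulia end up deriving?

189

Giulia receives Mallory's public value M = 14^9 mod 293 instead of the honest one.
14^1 ≡ 14 (mod 293)
14^2 = (14^1)^2 ≡ 14^2 = 196 ≡ 196 (mod 293)
14^4 = (14^2)^2 ≡ 196^2 = 38416 ≡ 33 (mod 293)
14^8 = (14^4)^2 ≡ 33^2 = 1089 ≡ 210 (mod 293)
14^9 = 14^8 · 14^1 ≡ 210 · 14 ≡ 10 (mod 293).
So M = 10. Giulia computes K = M^14 mod 293.
10^1 ≡ 10 (mod 293)
10^2 = (10^1)^2 ≡ 10^2 = 100 ≡ 100 (mod 293)
10^4 = (10^2)^2 ≡ 100^2 = 10000 ≡ 38 (mod 293)
10^8 = (10^4)^2 ≡ 38^2 = 1444 ≡ 272 (mod 293)
10^14 = 10^8 · 10^4 · 10^2 ≡ 272 · 38 · 100 ≡ 189 (mod 293).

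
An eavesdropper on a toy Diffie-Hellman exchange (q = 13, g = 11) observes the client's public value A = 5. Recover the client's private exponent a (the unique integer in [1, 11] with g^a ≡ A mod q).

Try successive powers of 11 modulo 13:
11^1 ≡ 11
11^2 ≡ 4
11^3 ≡ 5
Found: a = 3.

3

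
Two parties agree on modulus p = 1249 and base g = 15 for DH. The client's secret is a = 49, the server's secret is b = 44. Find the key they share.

The client sends A = g^a mod p = 15^49 mod 1249.
15^1 ≡ 15 (mod 1249)
15^2 = (15^1)^2 ≡ 15^2 = 225 ≡ 225 (mod 1249)
15^4 = (15^2)^2 ≡ 225^2 = 50625 ≡ 665 (mod 1249)
15^8 = (15^4)^2 ≡ 665^2 = 442225 ≡ 79 (mod 1249)
15^16 = (15^8)^2 ≡ 79^2 = 6241 ≡ 1245 (mod 1249)
15^32 = (15^16)^2 ≡ 1245^2 = 1550025 ≡ 16 (mod 1249)
15^49 = 15^32 · 15^16 · 15^1 ≡ 16 · 1245 · 15 ≡ 289 (mod 1249).
So A = 289. The server then computes K = A^b mod p = 289^44 mod 1249.
289^1 ≡ 289 (mod 1249)
289^2 = (289^1)^2 ≡ 289^2 = 83521 ≡ 1087 (mod 1249)
289^4 = (289^2)^2 ≡ 1087^2 = 1181569 ≡ 15 (mod 1249)
289^8 = (289^4)^2 ≡ 15^2 = 225 ≡ 225 (mod 1249)
289^16 = (289^8)^2 ≡ 225^2 = 50625 ≡ 665 (mod 1249)
289^32 = (289^16)^2 ≡ 665^2 = 442225 ≡ 79 (mod 1249)
289^44 = 289^32 · 289^8 · 289^4 ≡ 79 · 225 · 15 ≡ 588 (mod 1249).

588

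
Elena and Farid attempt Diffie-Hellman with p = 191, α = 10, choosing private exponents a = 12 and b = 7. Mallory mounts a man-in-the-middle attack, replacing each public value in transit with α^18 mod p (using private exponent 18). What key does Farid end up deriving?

Farid receives Mallory's public value M = 10^18 mod 191 instead of the honest one.
10^1 ≡ 10 (mod 191)
10^2 = (10^1)^2 ≡ 10^2 = 100 ≡ 100 (mod 191)
10^4 = (10^2)^2 ≡ 100^2 = 10000 ≡ 68 (mod 191)
10^8 = (10^4)^2 ≡ 68^2 = 4624 ≡ 40 (mod 191)
10^16 = (10^8)^2 ≡ 40^2 = 1600 ≡ 72 (mod 191)
10^18 = 10^16 · 10^2 ≡ 72 · 100 ≡ 133 (mod 191).
So M = 133. Farid computes K = M^7 mod 191.
133^1 ≡ 133 (mod 191)
133^2 = (133^1)^2 ≡ 133^2 = 17689 ≡ 117 (mod 191)
133^4 = (133^2)^2 ≡ 117^2 = 13689 ≡ 128 (mod 191)
133^7 = 133^4 · 133^2 · 133^1 ≡ 128 · 117 · 133 ≡ 60 (mod 191).

60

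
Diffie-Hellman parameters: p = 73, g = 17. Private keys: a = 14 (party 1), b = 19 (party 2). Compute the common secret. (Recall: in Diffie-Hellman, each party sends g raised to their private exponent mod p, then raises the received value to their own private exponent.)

Party 1 sends A = g^a mod p = 17^14 mod 73.
17^1 ≡ 17 (mod 73)
17^2 = (17^1)^2 ≡ 17^2 = 289 ≡ 70 (mod 73)
17^4 = (17^2)^2 ≡ 70^2 = 4900 ≡ 9 (mod 73)
17^8 = (17^4)^2 ≡ 9^2 = 81 ≡ 8 (mod 73)
17^14 = 17^8 · 17^4 · 17^2 ≡ 8 · 9 · 70 ≡ 3 (mod 73).
So A = 3. Party 2 then computes K = A^b mod p = 3^19 mod 73.
3^1 ≡ 3 (mod 73)
3^2 = (3^1)^2 ≡ 3^2 = 9 ≡ 9 (mod 73)
3^4 = (3^2)^2 ≡ 9^2 = 81 ≡ 8 (mod 73)
3^8 = (3^4)^2 ≡ 8^2 = 64 ≡ 64 (mod 73)
3^16 = (3^8)^2 ≡ 64^2 = 4096 ≡ 8 (mod 73)
3^19 = 3^16 · 3^2 · 3^1 ≡ 8 · 9 · 3 ≡ 70 (mod 73).

70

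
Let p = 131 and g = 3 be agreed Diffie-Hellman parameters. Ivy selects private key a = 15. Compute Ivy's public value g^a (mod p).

84

Public value = 3^15 (mod 131).
3^1 ≡ 3 (mod 131)
3^2 = (3^1)^2 ≡ 3^2 = 9 ≡ 9 (mod 131)
3^4 = (3^2)^2 ≡ 9^2 = 81 ≡ 81 (mod 131)
3^8 = (3^4)^2 ≡ 81^2 = 6561 ≡ 11 (mod 131)
3^15 = 3^8 · 3^4 · 3^2 · 3^1 ≡ 11 · 81 · 9 · 3 ≡ 84 (mod 131).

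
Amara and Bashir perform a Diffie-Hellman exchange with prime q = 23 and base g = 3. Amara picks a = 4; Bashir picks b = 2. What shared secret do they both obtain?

Amara sends A = g^a mod q = 3^4 mod 23.
3^1 ≡ 3 (mod 23)
3^2 = (3^1)^2 ≡ 3^2 = 9 ≡ 9 (mod 23)
3^4 = (3^2)^2 ≡ 9^2 = 81 ≡ 12 (mod 23)
So A = 12. Bashir then computes K = A^b mod q = 12^2 mod 23.
12^1 ≡ 12 (mod 23)
12^2 = (12^1)^2 ≡ 12^2 = 144 ≡ 6 (mod 23)

6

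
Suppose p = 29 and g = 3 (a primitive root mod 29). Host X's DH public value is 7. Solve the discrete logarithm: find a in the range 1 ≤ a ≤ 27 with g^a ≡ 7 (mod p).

8

Try successive powers of 3 modulo 29:
3^1 ≡ 3
3^2 ≡ 9
3^3 ≡ 27
3^4 ≡ 23
3^5 ≡ 11
3^6 ≡ 4
3^7 ≡ 12
3^8 ≡ 7
Found: a = 8.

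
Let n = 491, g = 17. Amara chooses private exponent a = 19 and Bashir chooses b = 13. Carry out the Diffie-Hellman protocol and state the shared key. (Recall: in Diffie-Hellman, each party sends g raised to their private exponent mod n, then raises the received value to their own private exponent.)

Bashir sends B = g^b mod n = 17^13 mod 491.
17^1 ≡ 17 (mod 491)
17^2 = (17^1)^2 ≡ 17^2 = 289 ≡ 289 (mod 491)
17^4 = (17^2)^2 ≡ 289^2 = 83521 ≡ 51 (mod 491)
17^8 = (17^4)^2 ≡ 51^2 = 2601 ≡ 146 (mod 491)
17^13 = 17^8 · 17^4 · 17^1 ≡ 146 · 51 · 17 ≡ 395 (mod 491).
So B = 395. Amara then computes K = B^a mod n = 395^19 mod 491.
395^1 ≡ 395 (mod 491)
395^2 = (395^1)^2 ≡ 395^2 = 156025 ≡ 378 (mod 491)
395^4 = (395^2)^2 ≡ 378^2 = 142884 ≡ 3 (mod 491)
395^8 = (395^4)^2 ≡ 3^2 = 9 ≡ 9 (mod 491)
395^16 = (395^8)^2 ≡ 9^2 = 81 ≡ 81 (mod 491)
395^19 = 395^16 · 395^2 · 395^1 ≡ 81 · 378 · 395 ≡ 289 (mod 491).

289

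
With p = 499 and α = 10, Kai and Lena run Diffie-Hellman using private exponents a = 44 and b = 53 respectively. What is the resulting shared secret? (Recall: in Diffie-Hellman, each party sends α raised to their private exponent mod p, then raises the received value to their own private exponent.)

Kai sends A = α^a mod p = 10^44 mod 499.
10^1 ≡ 10 (mod 499)
10^2 = (10^1)^2 ≡ 10^2 = 100 ≡ 100 (mod 499)
10^4 = (10^2)^2 ≡ 100^2 = 10000 ≡ 20 (mod 499)
10^8 = (10^4)^2 ≡ 20^2 = 400 ≡ 400 (mod 499)
10^16 = (10^8)^2 ≡ 400^2 = 160000 ≡ 320 (mod 499)
10^32 = (10^16)^2 ≡ 320^2 = 102400 ≡ 105 (mod 499)
10^44 = 10^32 · 10^8 · 10^4 ≡ 105 · 400 · 20 ≡ 183 (mod 499).
So A = 183. Lena then computes K = A^b mod p = 183^53 mod 499.
183^1 ≡ 183 (mod 499)
183^2 = (183^1)^2 ≡ 183^2 = 33489 ≡ 56 (mod 499)
183^4 = (183^2)^2 ≡ 56^2 = 3136 ≡ 142 (mod 499)
183^8 = (183^4)^2 ≡ 142^2 = 20164 ≡ 204 (mod 499)
183^16 = (183^8)^2 ≡ 204^2 = 41616 ≡ 199 (mod 499)
183^32 = (183^16)^2 ≡ 199^2 = 39601 ≡ 180 (mod 499)
183^53 = 183^32 · 183^16 · 183^4 · 183^1 ≡ 180 · 199 · 142 · 183 ≡ 387 (mod 499).

387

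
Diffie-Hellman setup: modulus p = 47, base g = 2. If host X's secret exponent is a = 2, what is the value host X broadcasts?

4

Public value = 2^2 mod 47.
2^1 ≡ 2 (mod 47)
2^2 = (2^1)^2 ≡ 2^2 = 4 ≡ 4 (mod 47)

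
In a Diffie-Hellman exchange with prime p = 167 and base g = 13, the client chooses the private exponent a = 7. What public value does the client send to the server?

104

Public value = 13^{7} \pmod{167}.
13^1 ≡ 13 (mod 167)
13^2 = (13^1)^2 ≡ 13^2 = 169 ≡ 2 (mod 167)
13^4 = (13^2)^2 ≡ 2^2 = 4 ≡ 4 (mod 167)
13^7 = 13^4 · 13^2 · 13^1 ≡ 4 · 2 · 13 ≡ 104 (mod 167).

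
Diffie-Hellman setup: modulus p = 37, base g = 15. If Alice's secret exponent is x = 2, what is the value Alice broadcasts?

3

Public value = 15^2 (mod 37).
15^1 ≡ 15 (mod 37)
15^2 = (15^1)^2 ≡ 15^2 = 225 ≡ 3 (mod 37)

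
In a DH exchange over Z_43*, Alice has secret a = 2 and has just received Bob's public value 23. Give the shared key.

Shared key K = 23^2 mod 43.
23^1 ≡ 23 (mod 43)
23^2 = (23^1)^2 ≡ 23^2 = 529 ≡ 13 (mod 43)

13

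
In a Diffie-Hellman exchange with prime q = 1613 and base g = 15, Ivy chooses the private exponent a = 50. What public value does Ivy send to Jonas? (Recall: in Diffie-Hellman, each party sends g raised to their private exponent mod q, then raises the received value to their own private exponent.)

Public value = 15^50 mod 1613.
15^1 ≡ 15 (mod 1613)
15^2 = (15^1)^2 ≡ 15^2 = 225 ≡ 225 (mod 1613)
15^4 = (15^2)^2 ≡ 225^2 = 50625 ≡ 622 (mod 1613)
15^8 = (15^4)^2 ≡ 622^2 = 386884 ≡ 1377 (mod 1613)
15^16 = (15^8)^2 ≡ 1377^2 = 1896129 ≡ 854 (mod 1613)
15^32 = (15^16)^2 ≡ 854^2 = 729316 ≡ 240 (mod 1613)
15^50 = 15^32 · 15^16 · 15^2 ≡ 240 · 854 · 225 ≡ 330 (mod 1613).

330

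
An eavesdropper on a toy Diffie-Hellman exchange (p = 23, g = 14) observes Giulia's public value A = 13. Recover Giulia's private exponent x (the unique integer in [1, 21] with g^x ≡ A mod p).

8

Try successive powers of 14 modulo 23:
14^1 ≡ 14
14^2 ≡ 12
14^3 ≡ 7
14^4 ≡ 6
14^5 ≡ 15
14^6 ≡ 3
14^7 ≡ 19
14^8 ≡ 13
Found: x = 8.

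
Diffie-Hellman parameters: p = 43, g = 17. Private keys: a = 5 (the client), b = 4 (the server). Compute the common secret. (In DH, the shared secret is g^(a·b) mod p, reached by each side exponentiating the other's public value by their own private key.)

The client sends A = g^a mod p = 17^5 mod 43.
17^1 ≡ 17 (mod 43)
17^2 = (17^1)^2 ≡ 17^2 = 289 ≡ 31 (mod 43)
17^4 = (17^2)^2 ≡ 31^2 = 961 ≡ 15 (mod 43)
17^5 = 17^4 · 17^1 ≡ 15 · 17 ≡ 40 (mod 43).
So A = 40. The server then computes K = A^b mod p = 40^4 mod 43.
40^1 ≡ 40 (mod 43)
40^2 = (40^1)^2 ≡ 40^2 = 1600 ≡ 9 (mod 43)
40^4 = (40^2)^2 ≡ 9^2 = 81 ≡ 38 (mod 43)

38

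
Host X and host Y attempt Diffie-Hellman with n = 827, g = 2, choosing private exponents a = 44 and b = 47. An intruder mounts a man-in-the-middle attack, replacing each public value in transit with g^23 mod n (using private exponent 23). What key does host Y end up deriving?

Host Y receives an intruder's public value M = 2^23 mod 827 instead of the honest one.
2^1 ≡ 2 (mod 827)
2^2 = (2^1)^2 ≡ 2^2 = 4 ≡ 4 (mod 827)
2^4 = (2^2)^2 ≡ 4^2 = 16 ≡ 16 (mod 827)
2^8 = (2^4)^2 ≡ 16^2 = 256 ≡ 256 (mod 827)
2^16 = (2^8)^2 ≡ 256^2 = 65536 ≡ 203 (mod 827)
2^23 = 2^16 · 2^4 · 2^2 · 2^1 ≡ 203 · 16 · 4 · 2 ≡ 347 (mod 827).
So M = 347. Host Y computes K = M^47 mod 827.
347^1 ≡ 347 (mod 827)
347^2 = (347^1)^2 ≡ 347^2 = 120409 ≡ 494 (mod 827)
347^4 = (347^2)^2 ≡ 494^2 = 244036 ≡ 71 (mod 827)
347^8 = (347^4)^2 ≡ 71^2 = 5041 ≡ 79 (mod 827)
347^16 = (347^8)^2 ≡ 79^2 = 6241 ≡ 452 (mod 827)
347^32 = (347^16)^2 ≡ 452^2 = 204304 ≡ 35 (mod 827)
347^47 = 347^32 · 347^8 · 347^4 · 347^2 · 347^1 ≡ 35 · 79 · 71 · 494 · 347 ≡ 415 (mod 827).

415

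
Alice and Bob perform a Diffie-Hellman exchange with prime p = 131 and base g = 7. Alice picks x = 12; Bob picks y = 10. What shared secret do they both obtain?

113

Bob sends B = g^y mod p = 7^10 mod 131.
7^1 ≡ 7 (mod 131)
7^2 = (7^1)^2 ≡ 7^2 = 49 ≡ 49 (mod 131)
7^4 = (7^2)^2 ≡ 49^2 = 2401 ≡ 43 (mod 131)
7^8 = (7^4)^2 ≡ 43^2 = 1849 ≡ 15 (mod 131)
7^10 = 7^8 · 7^2 ≡ 15 · 49 ≡ 80 (mod 131).
So B = 80. Alice then computes K = B^x mod p = 80^12 mod 131.
80^1 ≡ 80 (mod 131)
80^2 = (80^1)^2 ≡ 80^2 = 6400 ≡ 112 (mod 131)
80^4 = (80^2)^2 ≡ 112^2 = 12544 ≡ 99 (mod 131)
80^8 = (80^4)^2 ≡ 99^2 = 9801 ≡ 107 (mod 131)
80^12 = 80^8 · 80^4 ≡ 107 · 99 ≡ 113 (mod 131).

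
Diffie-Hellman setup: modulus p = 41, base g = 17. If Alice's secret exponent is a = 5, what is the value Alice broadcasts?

27

Public value = 17^5 mod 41.
17^1 ≡ 17 (mod 41)
17^2 = (17^1)^2 ≡ 17^2 = 289 ≡ 2 (mod 41)
17^4 = (17^2)^2 ≡ 2^2 = 4 ≡ 4 (mod 41)
17^5 = 17^4 · 17^1 ≡ 4 · 17 ≡ 27 (mod 41).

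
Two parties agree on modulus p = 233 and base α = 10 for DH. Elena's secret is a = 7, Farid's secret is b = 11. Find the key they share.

211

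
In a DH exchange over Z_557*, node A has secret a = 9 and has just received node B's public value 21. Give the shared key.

537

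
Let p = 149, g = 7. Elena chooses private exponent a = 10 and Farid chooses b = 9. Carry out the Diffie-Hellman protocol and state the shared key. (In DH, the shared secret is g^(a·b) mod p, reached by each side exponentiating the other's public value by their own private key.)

81

Elena sends A = g^a mod p = 7^10 mod 149.
7^1 ≡ 7 (mod 149)
7^2 = (7^1)^2 ≡ 7^2 = 49 ≡ 49 (mod 149)
7^4 = (7^2)^2 ≡ 49^2 = 2401 ≡ 17 (mod 149)
7^8 = (7^4)^2 ≡ 17^2 = 289 ≡ 140 (mod 149)
7^10 = 7^8 · 7^2 ≡ 140 · 49 ≡ 6 (mod 149).
So A = 6. Farid then computes K = A^b mod p = 6^9 mod 149.
6^1 ≡ 6 (mod 149)
6^2 = (6^1)^2 ≡ 6^2 = 36 ≡ 36 (mod 149)
6^4 = (6^2)^2 ≡ 36^2 = 1296 ≡ 104 (mod 149)
6^8 = (6^4)^2 ≡ 104^2 = 10816 ≡ 88 (mod 149)
6^9 = 6^8 · 6^1 ≡ 88 · 6 ≡ 81 (mod 149).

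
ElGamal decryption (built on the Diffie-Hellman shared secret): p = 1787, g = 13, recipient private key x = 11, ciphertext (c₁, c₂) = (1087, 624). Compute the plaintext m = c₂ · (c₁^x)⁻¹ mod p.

Shared mask s = c₁^x mod p = 1087^11 mod 1787.
1087^1 ≡ 1087 (mod 1787)
1087^2 = (1087^1)^2 ≡ 1087^2 = 1181569 ≡ 362 (mod 1787)
1087^4 = (1087^2)^2 ≡ 362^2 = 131044 ≡ 593 (mod 1787)
1087^8 = (1087^4)^2 ≡ 593^2 = 351649 ≡ 1397 (mod 1787)
1087^11 = 1087^8 · 1087^2 · 1087^1 ≡ 1397 · 362 · 1087 ≡ 1326 (mod 1787).
So s = 1326; s⁻¹ ≡ 721 (mod 1787).
m = c₂ · s⁻¹ mod 1787 = 624 · 721 mod 1787 = 1367.

1367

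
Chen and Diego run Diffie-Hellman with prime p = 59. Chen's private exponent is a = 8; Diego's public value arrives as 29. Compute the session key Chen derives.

Shared key K = 29^8 mod 59.
29^1 ≡ 29 (mod 59)
29^2 = (29^1)^2 ≡ 29^2 = 841 ≡ 15 (mod 59)
29^4 = (29^2)^2 ≡ 15^2 = 225 ≡ 48 (mod 59)
29^8 = (29^4)^2 ≡ 48^2 = 2304 ≡ 3 (mod 59)

3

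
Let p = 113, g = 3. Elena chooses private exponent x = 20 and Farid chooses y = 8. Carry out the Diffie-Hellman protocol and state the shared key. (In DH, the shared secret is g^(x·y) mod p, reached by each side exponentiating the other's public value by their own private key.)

16

Farid sends B = g^y mod p = 3^8 mod 113.
3^1 ≡ 3 (mod 113)
3^2 = (3^1)^2 ≡ 3^2 = 9 ≡ 9 (mod 113)
3^4 = (3^2)^2 ≡ 9^2 = 81 ≡ 81 (mod 113)
3^8 = (3^4)^2 ≡ 81^2 = 6561 ≡ 7 (mod 113)
So B = 7. Elena then computes K = B^x mod p = 7^20 mod 113.
7^1 ≡ 7 (mod 113)
7^2 = (7^1)^2 ≡ 7^2 = 49 ≡ 49 (mod 113)
7^4 = (7^2)^2 ≡ 49^2 = 2401 ≡ 28 (mod 113)
7^8 = (7^4)^2 ≡ 28^2 = 784 ≡ 106 (mod 113)
7^16 = (7^8)^2 ≡ 106^2 = 11236 ≡ 49 (mod 113)
7^20 = 7^16 · 7^4 ≡ 49 · 28 ≡ 16 (mod 113).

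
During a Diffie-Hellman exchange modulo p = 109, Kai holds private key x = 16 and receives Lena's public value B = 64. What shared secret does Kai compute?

45

Shared key K = 64^16 mod 109.
64^1 ≡ 64 (mod 109)
64^2 = (64^1)^2 ≡ 64^2 = 4096 ≡ 63 (mod 109)
64^4 = (64^2)^2 ≡ 63^2 = 3969 ≡ 45 (mod 109)
64^8 = (64^4)^2 ≡ 45^2 = 2025 ≡ 63 (mod 109)
64^16 = (64^8)^2 ≡ 63^2 = 3969 ≡ 45 (mod 109)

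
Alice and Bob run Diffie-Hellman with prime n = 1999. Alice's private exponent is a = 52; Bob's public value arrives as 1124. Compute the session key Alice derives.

Shared key K = 1124^52 mod 1999.
1124^1 ≡ 1124 (mod 1999)
1124^2 = (1124^1)^2 ≡ 1124^2 = 1263376 ≡ 8 (mod 1999)
1124^4 = (1124^2)^2 ≡ 8^2 = 64 ≡ 64 (mod 1999)
1124^8 = (1124^4)^2 ≡ 64^2 = 4096 ≡ 98 (mod 1999)
1124^16 = (1124^8)^2 ≡ 98^2 = 9604 ≡ 1608 (mod 1999)
1124^32 = (1124^16)^2 ≡ 1608^2 = 2585664 ≡ 957 (mod 1999)
1124^52 = 1124^32 · 1124^16 · 1124^4 ≡ 957 · 1608 · 64 ≡ 52 (mod 1999).

52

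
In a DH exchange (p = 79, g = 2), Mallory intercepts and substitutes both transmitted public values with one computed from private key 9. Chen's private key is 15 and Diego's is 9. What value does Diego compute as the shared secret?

8

Diego receives Mallory's public value M = 2^9 mod 79 instead of the honest one.
2^1 ≡ 2 (mod 79)
2^2 = (2^1)^2 ≡ 2^2 = 4 ≡ 4 (mod 79)
2^4 = (2^2)^2 ≡ 4^2 = 16 ≡ 16 (mod 79)
2^8 = (2^4)^2 ≡ 16^2 = 256 ≡ 19 (mod 79)
2^9 = 2^8 · 2^1 ≡ 19 · 2 ≡ 38 (mod 79).
So M = 38. Diego computes K = M^9 mod 79.
38^1 ≡ 38 (mod 79)
38^2 = (38^1)^2 ≡ 38^2 = 1444 ≡ 22 (mod 79)
38^4 = (38^2)^2 ≡ 22^2 = 484 ≡ 10 (mod 79)
38^8 = (38^4)^2 ≡ 10^2 = 100 ≡ 21 (mod 79)
38^9 = 38^8 · 38^1 ≡ 21 · 38 ≡ 8 (mod 79).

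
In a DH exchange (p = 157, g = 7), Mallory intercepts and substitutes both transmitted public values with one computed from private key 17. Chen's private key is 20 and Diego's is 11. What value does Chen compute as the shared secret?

108

Chen receives Mallory's public value M = 7^17 mod 157 instead of the honest one.
7^1 ≡ 7 (mod 157)
7^2 = (7^1)^2 ≡ 7^2 = 49 ≡ 49 (mod 157)
7^4 = (7^2)^2 ≡ 49^2 = 2401 ≡ 46 (mod 157)
7^8 = (7^4)^2 ≡ 46^2 = 2116 ≡ 75 (mod 157)
7^16 = (7^8)^2 ≡ 75^2 = 5625 ≡ 130 (mod 157)
7^17 = 7^16 · 7^1 ≡ 130 · 7 ≡ 125 (mod 157).
So M = 125. Chen computes K = M^20 mod 157.
125^1 ≡ 125 (mod 157)
125^2 = (125^1)^2 ≡ 125^2 = 15625 ≡ 82 (mod 157)
125^4 = (125^2)^2 ≡ 82^2 = 6724 ≡ 130 (mod 157)
125^8 = (125^4)^2 ≡ 130^2 = 16900 ≡ 101 (mod 157)
125^16 = (125^8)^2 ≡ 101^2 = 10201 ≡ 153 (mod 157)
125^20 = 125^16 · 125^4 ≡ 153 · 130 ≡ 108 (mod 157).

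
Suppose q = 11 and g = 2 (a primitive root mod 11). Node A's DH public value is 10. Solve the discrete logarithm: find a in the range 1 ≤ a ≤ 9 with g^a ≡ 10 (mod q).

5

Try successive powers of 2 modulo 11:
2^1 ≡ 2
2^2 ≡ 4
2^3 ≡ 8
2^4 ≡ 5
2^5 ≡ 10
Found: a = 5.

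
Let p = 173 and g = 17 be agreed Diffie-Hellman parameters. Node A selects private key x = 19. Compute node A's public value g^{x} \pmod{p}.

Public value = 17^{19} \pmod{173}.
17^1 ≡ 17 (mod 173)
17^2 = (17^1)^2 ≡ 17^2 = 289 ≡ 116 (mod 173)
17^4 = (17^2)^2 ≡ 116^2 = 13456 ≡ 135 (mod 173)
17^8 = (17^4)^2 ≡ 135^2 = 18225 ≡ 60 (mod 173)
17^16 = (17^8)^2 ≡ 60^2 = 3600 ≡ 140 (mod 173)
17^19 = 17^16 · 17^2 · 17^1 ≡ 140 · 116 · 17 ≡ 145 (mod 173).

145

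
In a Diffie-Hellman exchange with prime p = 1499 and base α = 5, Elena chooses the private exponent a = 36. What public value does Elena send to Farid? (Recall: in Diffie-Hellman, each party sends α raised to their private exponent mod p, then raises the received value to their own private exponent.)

1283

Public value = 5^36 mod 1499.
5^1 ≡ 5 (mod 1499)
5^2 = (5^1)^2 ≡ 5^2 = 25 ≡ 25 (mod 1499)
5^4 = (5^2)^2 ≡ 25^2 = 625 ≡ 625 (mod 1499)
5^8 = (5^4)^2 ≡ 625^2 = 390625 ≡ 885 (mod 1499)
5^16 = (5^8)^2 ≡ 885^2 = 783225 ≡ 747 (mod 1499)
5^32 = (5^16)^2 ≡ 747^2 = 558009 ≡ 381 (mod 1499)
5^36 = 5^32 · 5^4 ≡ 381 · 625 ≡ 1283 (mod 1499).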